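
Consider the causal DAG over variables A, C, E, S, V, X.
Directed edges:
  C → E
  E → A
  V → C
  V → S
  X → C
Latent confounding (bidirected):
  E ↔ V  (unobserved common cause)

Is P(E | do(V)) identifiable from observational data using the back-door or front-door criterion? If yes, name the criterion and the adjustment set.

P(E|do(V)): frontdoor, adjust for {C}.

desc(V)\{V}={A,C,E,S}; candidates ⊆ {X}.
V↔E: latent back-door arc(s) into V.
size 0: {}; under {} V still reaches {A,E} ∋ E.
size 1: {X}; under {X} V still reaches {A,E} ∋ E.
V↔E cannot be blocked by any observed set — no back-door set.
{C}: (i) intercepts every directed V→E path; (ii) no back-door V→{C}; (iii) {V} blocks every back-door {C}→E. Front-door holds.
P(E|do(V)) = Σ_{C} P(C|V) Σ_{V'} P(E|C,V')P(V').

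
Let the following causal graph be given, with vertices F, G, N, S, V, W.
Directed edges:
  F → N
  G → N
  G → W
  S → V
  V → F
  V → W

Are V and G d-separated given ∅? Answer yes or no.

Yes — V ⊥ G | ∅.

Bayes-Ball from V | ∅ reaches {F,N,S,W}.
G ∉ reach(V|∅) ⇒ V ⊥ G | ∅.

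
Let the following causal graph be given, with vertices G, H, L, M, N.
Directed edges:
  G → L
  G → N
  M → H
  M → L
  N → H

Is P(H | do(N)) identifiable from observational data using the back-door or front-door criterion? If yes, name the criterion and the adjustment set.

desc(N)\{N}={H}; candidates ⊆ {G,L,M}.
∅: N⊥H given ∅ in G with N→· removed — back-door holds.
P(H|do(N)) = P(H|N) — no adjustment needed.

P(H|do(N)): backdoor, adjust for ∅.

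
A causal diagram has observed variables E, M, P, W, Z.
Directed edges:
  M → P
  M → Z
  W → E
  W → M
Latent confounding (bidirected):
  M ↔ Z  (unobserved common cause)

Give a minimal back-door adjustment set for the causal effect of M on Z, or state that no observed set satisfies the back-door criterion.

M→Z: no observed back-door set.

desc(M)\{M}={P,Z}; candidates ⊆ {E,W}.
M↔Z: latent back-door arc(s) into M.
size 0: {}; under {} M still reaches {E,W,Z} ∋ Z.
size 1: {E}, {W}; under {E} M still reaches {W,Z} ∋ Z.
size 2: {E,W}; under {E,W} M still reaches {Z} ∋ Z.
M↔Z cannot be blocked by any observed set — no back-door set.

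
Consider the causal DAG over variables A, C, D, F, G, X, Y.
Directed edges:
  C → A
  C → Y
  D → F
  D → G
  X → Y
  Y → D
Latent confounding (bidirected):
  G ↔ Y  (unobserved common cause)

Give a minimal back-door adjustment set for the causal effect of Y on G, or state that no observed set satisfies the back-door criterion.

desc(Y)\{Y}={D,F,G}; candidates ⊆ {A,C,X}.
Y↔G: latent back-door arc(s) into Y.
size 0: {}; under {} Y still reaches {A,C,G,X} ∋ G.
size 1: {A}, {C}, {X}; under {A} Y still reaches {C,G,X} ∋ G.
size 2: {A,C}, {A,X}, {C,X}; under {A,C} Y still reaches {G,X} ∋ G.
Y↔G cannot be blocked by any observed set — no back-door set.

Y→G: no observed back-door set.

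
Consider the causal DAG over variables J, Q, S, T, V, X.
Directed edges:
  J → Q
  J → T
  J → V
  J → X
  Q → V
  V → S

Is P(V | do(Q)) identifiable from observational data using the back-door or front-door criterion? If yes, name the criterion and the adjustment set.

desc(Q)\{Q}={S,V}; candidates ⊆ {J,T,X}.
size 0: {}; under {} Q still reaches {J,S,T,V,X} ∋ V.
{J}: Q⊥V given {J} in G with Q→· removed — back-door holds.
P(V|do(Q)) = Σ_{J} P(V|Q,J)·P(J).

P(V|do(Q)): backdoor, adjust for {J}.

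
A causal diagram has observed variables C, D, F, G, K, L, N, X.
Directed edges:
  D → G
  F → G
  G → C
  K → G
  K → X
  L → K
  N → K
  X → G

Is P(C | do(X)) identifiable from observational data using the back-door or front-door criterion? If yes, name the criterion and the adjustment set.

P(C|do(X)): backdoor, adjust for {K}.

desc(X)\{X}={C,G}; candidates ⊆ {D,F,K,L,N}.
size 0: {}; under {} X still reaches {C,G,K,L,N} ∋ C.
{K}: X⊥C given {K} in G with X→· removed — back-door holds.
P(C|do(X)) = Σ_{K} P(C|X,K)·P(K).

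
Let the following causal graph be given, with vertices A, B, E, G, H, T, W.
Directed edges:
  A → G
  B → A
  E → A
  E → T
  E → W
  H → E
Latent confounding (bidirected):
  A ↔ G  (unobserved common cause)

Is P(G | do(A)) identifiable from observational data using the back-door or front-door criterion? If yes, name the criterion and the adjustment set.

P(G|do(A)): not identifiable (no BD/FD set).

desc(A)\{A}={G}; candidates ⊆ {B,E,H,T,W}.
A↔G: latent back-door arc(s) into A.
size 0: {}; under {} A still reaches {B,E,G,H,T,W} ∋ G.
size 1: {B}, {E}, {H} …(+2); under {B} A still reaches {E,G,H,T,W} ∋ G.
size 2: {B,E}, {B,H}, {B,T} …(+7); under {B,E} A still reaches {G} ∋ G.
A↔G cannot be blocked by any observed set — no back-door set.
No mediator lies on a directed A→…→G path.
Neither criterion identifies P(G|do(A)) in this graph.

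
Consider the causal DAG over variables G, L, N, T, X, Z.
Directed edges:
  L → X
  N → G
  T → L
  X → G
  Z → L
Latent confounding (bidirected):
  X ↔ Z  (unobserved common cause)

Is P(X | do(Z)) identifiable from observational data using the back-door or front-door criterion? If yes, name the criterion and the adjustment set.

P(X|do(Z)): frontdoor, adjust for {L}.

desc(Z)\{Z}={G,L,X}; candidates ⊆ {N,T}.
Z↔X: latent back-door arc(s) into Z.
size 0: {}; under {} Z still reaches {G,X} ∋ X.
size 1: {N}, {T}; under {N} Z still reaches {G,X} ∋ X.
size 2: {N,T}; under {N,T} Z still reaches {G,X} ∋ X.
Z↔X cannot be blocked by any observed set — no back-door set.
{L}: (i) intercepts every directed Z→X path; (ii) no back-door Z→{L}; (iii) {Z} blocks every back-door {L}→X. Front-door holds.
P(X|do(Z)) = Σ_{L} P(L|Z) Σ_{Z'} P(X|L,Z')P(Z').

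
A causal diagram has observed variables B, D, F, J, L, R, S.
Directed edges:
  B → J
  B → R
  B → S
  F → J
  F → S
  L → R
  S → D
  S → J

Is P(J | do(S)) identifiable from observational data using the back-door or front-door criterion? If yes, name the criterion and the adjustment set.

desc(S)\{S}={D,J}; candidates ⊆ {B,F,L,R}.
size 0: {}; under {} S still reaches {B,F,J,R} ∋ J.
size 1: {B}, {F}, {L} …(+1); under {B} S still reaches {F,J} ∋ J.
{B,F}: S⊥J given {B,F} in G with S→· removed — back-door holds.
P(J|do(S)) = Σ_{B,F} P(J|S,B,F)·P(B,F).

P(J|do(S)): backdoor, adjust for {B, F}.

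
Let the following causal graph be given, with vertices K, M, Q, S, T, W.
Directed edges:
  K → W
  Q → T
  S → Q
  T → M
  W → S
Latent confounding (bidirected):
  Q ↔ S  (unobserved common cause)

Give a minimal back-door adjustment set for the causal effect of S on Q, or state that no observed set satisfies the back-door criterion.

S→Q: no observed back-door set.

desc(S)\{S}={M,Q,T}; candidates ⊆ {K,W}.
S↔Q: latent back-door arc(s) into S.
size 0: {}; under {} S still reaches {K,M,Q,T,W} ∋ Q.
size 1: {K}, {W}; under {K} S still reaches {M,Q,T,W} ∋ Q.
size 2: {K,W}; under {K,W} S still reaches {M,Q,T} ∋ Q.
S↔Q cannot be blocked by any observed set — no back-door set.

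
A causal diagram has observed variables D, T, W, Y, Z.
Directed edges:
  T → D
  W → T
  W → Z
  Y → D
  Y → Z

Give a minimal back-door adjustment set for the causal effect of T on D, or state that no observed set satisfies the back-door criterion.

desc(T)\{T}={D}; candidates ⊆ {W,Y,Z}.
∅: T⊥D given ∅ in G with T→· removed — back-door holds.

T→D: minimal back-door set ∅.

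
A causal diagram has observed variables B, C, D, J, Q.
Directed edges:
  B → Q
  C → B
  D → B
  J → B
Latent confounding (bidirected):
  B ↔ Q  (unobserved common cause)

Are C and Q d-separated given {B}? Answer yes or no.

No — C and Q are d-connected given {B}.

Bayes-Ball from C | {B} reaches {D,J,Q}.
Q ∈ reach(C|{B}) ⇒ C ⊥̸ Q | {B}.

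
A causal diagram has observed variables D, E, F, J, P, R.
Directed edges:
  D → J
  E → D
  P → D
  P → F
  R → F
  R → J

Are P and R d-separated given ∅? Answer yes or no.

Yes — P ⊥ R | ∅.

Bayes-Ball from P | ∅ reaches {D,F,J}.
R ∉ reach(P|∅) ⇒ P ⊥ R | ∅.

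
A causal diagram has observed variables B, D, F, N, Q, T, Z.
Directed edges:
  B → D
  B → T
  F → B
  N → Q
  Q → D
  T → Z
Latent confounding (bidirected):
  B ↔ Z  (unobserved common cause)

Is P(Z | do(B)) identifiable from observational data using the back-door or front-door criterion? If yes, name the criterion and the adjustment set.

P(Z|do(B)): frontdoor, adjust for {T}.

desc(B)\{B}={D,T,Z}; candidates ⊆ {F,N,Q}.
B↔Z: latent back-door arc(s) into B.
size 0: {}; under {} B still reaches {F,Z} ∋ Z.
size 1: {F}, {N}, {Q}; under {F} B still reaches {Z} ∋ Z.
size 2: {F,N}, {F,Q}, {N,Q}; under {F,N} B still reaches {Z} ∋ Z.
B↔Z cannot be blocked by any observed set — no back-door set.
{T}: (i) intercepts every directed B→Z path; (ii) no back-door B→{T}; (iii) {B} blocks every back-door {T}→Z. Front-door holds.
P(Z|do(B)) = Σ_{T} P(T|B) Σ_{B'} P(Z|T,B')P(B').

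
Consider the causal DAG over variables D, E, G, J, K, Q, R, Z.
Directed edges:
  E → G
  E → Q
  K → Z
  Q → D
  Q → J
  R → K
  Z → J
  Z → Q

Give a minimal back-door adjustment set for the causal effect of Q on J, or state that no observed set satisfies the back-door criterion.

Q→J: minimal back-door set {Z}.

desc(Q)\{Q}={D,J}; candidates ⊆ {E,G,K,R,Z}.
size 0: {}; under {} Q still reaches {E,G,J,K,R,Z} ∋ J.
{Z}: Q⊥J given {Z} in G with Q→· removed — back-door holds.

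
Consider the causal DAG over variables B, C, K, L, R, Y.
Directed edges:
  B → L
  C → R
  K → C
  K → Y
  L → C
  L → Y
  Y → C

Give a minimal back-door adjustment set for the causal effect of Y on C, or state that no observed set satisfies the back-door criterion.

Y→C: minimal back-door set {K, L}.

desc(Y)\{Y}={C,R}; candidates ⊆ {B,K,L}.
size 0: {}; under {} Y still reaches {B,C,K,L,R} ∋ C.
size 1: {B}, {K}, {L}; under {B} Y still reaches {C,K,L,R} ∋ C.
{K,L}: Y⊥C given {K,L} in G with Y→· removed — back-door holds.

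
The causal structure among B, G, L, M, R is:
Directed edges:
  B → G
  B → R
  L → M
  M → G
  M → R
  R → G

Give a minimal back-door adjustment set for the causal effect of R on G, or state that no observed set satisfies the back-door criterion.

R→G: minimal back-door set {B, M}.

desc(R)\{R}={G}; candidates ⊆ {B,L,M}.
size 0: {}; under {} R still reaches {B,G,L,M} ∋ G.
size 1: {B}, {L}, {M}; under {B} R still reaches {G,L,M} ∋ G.
{B,M}: R⊥G given {B,M} in G with R→· removed — back-door holds.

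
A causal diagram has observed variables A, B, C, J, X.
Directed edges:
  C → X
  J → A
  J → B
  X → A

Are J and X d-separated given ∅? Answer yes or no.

Yes — J ⊥ X | ∅.

Bayes-Ball from J | ∅ reaches {A,B}.
X ∉ reach(J|∅) ⇒ J ⊥ X | ∅.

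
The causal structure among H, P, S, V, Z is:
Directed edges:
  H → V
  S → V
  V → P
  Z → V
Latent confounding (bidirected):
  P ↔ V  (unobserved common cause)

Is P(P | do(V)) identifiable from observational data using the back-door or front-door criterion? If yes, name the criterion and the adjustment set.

P(P|do(V)): not identifiable (no BD/FD set).

desc(V)\{V}={P}; candidates ⊆ {H,S,Z}.
V↔P: latent back-door arc(s) into V.
size 0: {}; under {} V still reaches {H,P,S,Z} ∋ P.
size 1: {H}, {S}, {Z}; under {H} V still reaches {P,S,Z} ∋ P.
size 2: {H,S}, {H,Z}, {S,Z}; under {H,S} V still reaches {P,Z} ∋ P.
V↔P cannot be blocked by any observed set — no back-door set.
No mediator lies on a directed V→…→P path.
Neither criterion identifies P(P|do(V)) in this graph.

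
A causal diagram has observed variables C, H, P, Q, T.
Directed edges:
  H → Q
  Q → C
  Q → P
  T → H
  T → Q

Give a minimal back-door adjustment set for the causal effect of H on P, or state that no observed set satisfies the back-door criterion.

H→P: minimal back-door set {T}.

desc(H)\{H}={C,P,Q}; candidates ⊆ {T}.
size 0: {}; under {} H still reaches {C,P,Q,T} ∋ P.
{T}: H⊥P given {T} in G with H→· removed — back-door holds.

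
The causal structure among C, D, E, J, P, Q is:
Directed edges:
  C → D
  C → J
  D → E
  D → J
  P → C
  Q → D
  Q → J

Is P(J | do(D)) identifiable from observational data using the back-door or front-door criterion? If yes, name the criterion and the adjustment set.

desc(D)\{D}={E,J}; candidates ⊆ {C,P,Q}.
size 0: {}; under {} D still reaches {C,J,P,Q} ∋ J.
size 1: {C}, {P}, {Q}; under {C} D still reaches {J,Q} ∋ J.
{C,Q}: D⊥J given {C,Q} in G with D→· removed — back-door holds.
P(J|do(D)) = Σ_{C,Q} P(J|D,C,Q)·P(C,Q).

P(J|do(D)): backdoor, adjust for {C, Q}.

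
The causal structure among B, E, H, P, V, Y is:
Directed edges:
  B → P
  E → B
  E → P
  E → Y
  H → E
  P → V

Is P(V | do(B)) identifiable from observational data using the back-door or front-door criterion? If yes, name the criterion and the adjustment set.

desc(B)\{B}={P,V}; candidates ⊆ {E,H,Y}.
size 0: {}; under {} B still reaches {E,H,P,V,Y} ∋ V.
{E}: B⊥V given {E} in G with B→· removed — back-door holds.
P(V|do(B)) = Σ_{E} P(V|B,E)·P(E).

P(V|do(B)): backdoor, adjust for {E}.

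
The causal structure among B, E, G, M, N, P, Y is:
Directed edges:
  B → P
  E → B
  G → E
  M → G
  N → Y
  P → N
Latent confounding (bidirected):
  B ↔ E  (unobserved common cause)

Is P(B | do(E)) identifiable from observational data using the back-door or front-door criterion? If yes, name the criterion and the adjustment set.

P(B|do(E)): not identifiable (no BD/FD set).

desc(E)\{E}={B,N,P,Y}; candidates ⊆ {G,M}.
E↔B: latent back-door arc(s) into E.
size 0: {}; under {} E still reaches {B,G,M,N,P,Y} ∋ B.
size 1: {G}, {M}; under {G} E still reaches {B,N,P,Y} ∋ B.
size 2: {G,M}; under {G,M} E still reaches {B,N,P,Y} ∋ B.
E↔B cannot be blocked by any observed set — no back-door set.
No mediator lies on a directed E→…→B path.
Neither criterion identifies P(B|do(E)) in this graph.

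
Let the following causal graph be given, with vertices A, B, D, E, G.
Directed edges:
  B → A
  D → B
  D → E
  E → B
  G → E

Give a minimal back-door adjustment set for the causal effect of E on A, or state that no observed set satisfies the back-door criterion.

E→A: minimal back-door set {D}.

desc(E)\{E}={A,B}; candidates ⊆ {D,G}.
size 0: {}; under {} E still reaches {A,B,D,G} ∋ A.
{D}: E⊥A given {D} in G with E→· removed — back-door holds.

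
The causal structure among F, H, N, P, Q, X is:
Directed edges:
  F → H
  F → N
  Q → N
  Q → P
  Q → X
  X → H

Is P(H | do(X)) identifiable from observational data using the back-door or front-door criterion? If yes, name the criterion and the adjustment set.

desc(X)\{X}={H}; candidates ⊆ {F,N,P,Q}.
∅: X⊥H given ∅ in G with X→· removed — back-door holds.
P(H|do(X)) = P(H|X) — no adjustment needed.

P(H|do(X)): backdoor, adjust for ∅.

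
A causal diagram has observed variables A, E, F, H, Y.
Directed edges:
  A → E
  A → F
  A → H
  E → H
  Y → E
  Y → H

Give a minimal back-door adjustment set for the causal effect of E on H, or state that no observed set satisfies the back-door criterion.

E→H: minimal back-door set {A, Y}.

desc(E)\{E}={H}; candidates ⊆ {A,F,Y}.
size 0: {}; under {} E still reaches {A,F,H,Y} ∋ H.
size 1: {A}, {F}, {Y}; under {A} E still reaches {H,Y} ∋ H.
{A,Y}: E⊥H given {A,Y} in G with E→· removed — back-door holds.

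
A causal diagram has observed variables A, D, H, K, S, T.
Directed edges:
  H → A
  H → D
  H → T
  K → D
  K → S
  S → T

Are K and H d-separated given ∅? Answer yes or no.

Bayes-Ball from K | ∅ reaches {D,S,T}.
H ∉ reach(K|∅) ⇒ K ⊥ H | ∅.

Yes — K ⊥ H | ∅.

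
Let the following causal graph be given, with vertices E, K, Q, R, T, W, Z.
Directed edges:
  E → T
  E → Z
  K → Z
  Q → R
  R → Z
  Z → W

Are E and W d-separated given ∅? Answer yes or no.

Bayes-Ball from E | ∅ reaches {T,W,Z}.
W ∈ reach(E|∅) ⇒ E ⊥̸ W | ∅.

No — E and W are d-connected given ∅.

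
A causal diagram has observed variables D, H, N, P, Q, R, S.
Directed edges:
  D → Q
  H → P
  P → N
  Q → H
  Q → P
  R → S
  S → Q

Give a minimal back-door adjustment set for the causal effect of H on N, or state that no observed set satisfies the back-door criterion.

H→N: minimal back-door set {Q}.

desc(H)\{H}={N,P}; candidates ⊆ {D,Q,R,S}.
size 0: {}; under {} H still reaches {D,N,P,Q,R,S} ∋ N.
{Q}: H⊥N given {Q} in G with H→· removed — back-door holds.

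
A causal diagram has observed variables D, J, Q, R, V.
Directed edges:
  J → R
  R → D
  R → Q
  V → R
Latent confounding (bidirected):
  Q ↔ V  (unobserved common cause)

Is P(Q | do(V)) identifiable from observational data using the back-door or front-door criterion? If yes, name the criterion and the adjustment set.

P(Q|do(V)): frontdoor, adjust for {R}.

desc(V)\{V}={D,Q,R}; candidates ⊆ {J}.
V↔Q: latent back-door arc(s) into V.
size 0: {}; under {} V still reaches {Q} ∋ Q.
size 1: {J}; under {J} V still reaches {Q} ∋ Q.
V↔Q cannot be blocked by any observed set — no back-door set.
{R}: (i) intercepts every directed V→Q path; (ii) no back-door V→{R}; (iii) {V} blocks every back-door {R}→Q. Front-door holds.
P(Q|do(V)) = Σ_{R} P(R|V) Σ_{V'} P(Q|R,V')P(V').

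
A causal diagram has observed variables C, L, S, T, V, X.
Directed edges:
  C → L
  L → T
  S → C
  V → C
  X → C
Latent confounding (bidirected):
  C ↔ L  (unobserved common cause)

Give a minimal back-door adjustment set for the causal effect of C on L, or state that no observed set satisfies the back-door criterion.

C→L: no observed back-door set.

desc(C)\{C}={L,T}; candidates ⊆ {S,V,X}.
C↔L: latent back-door arc(s) into C.
size 0: {}; under {} C still reaches {L,S,T,V,X} ∋ L.
size 1: {S}, {V}, {X}; under {S} C still reaches {L,T,V,X} ∋ L.
size 2: {S,V}, {S,X}, {V,X}; under {S,V} C still reaches {L,T,X} ∋ L.
C↔L cannot be blocked by any observed set — no back-door set.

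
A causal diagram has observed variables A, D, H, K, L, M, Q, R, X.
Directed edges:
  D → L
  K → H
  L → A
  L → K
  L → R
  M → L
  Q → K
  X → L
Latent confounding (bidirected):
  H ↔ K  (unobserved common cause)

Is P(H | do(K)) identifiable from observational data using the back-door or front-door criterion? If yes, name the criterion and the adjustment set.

P(H|do(K)): not identifiable (no BD/FD set).

desc(K)\{K}={H}; candidates ⊆ {A,D,L,M,Q,R,X}.
K↔H: latent back-door arc(s) into K.
size 0: {}; under {} K still reaches {A,D,H,L,M,Q,R,X} ∋ H.
size 1: {A}, {D}, {L} …(+4); under {A} K still reaches {D,H,L,M,Q,R,X} ∋ H.
size 2: {A,D}, {A,L}, {A,M} …(+18); under {A,D} K still reaches {H,L,M,Q,R,X} ∋ H.
K↔H cannot be blocked by any observed set — no back-door set.
No mediator lies on a directed K→…→H path.
Neither criterion identifies P(H|do(K)) in this graph.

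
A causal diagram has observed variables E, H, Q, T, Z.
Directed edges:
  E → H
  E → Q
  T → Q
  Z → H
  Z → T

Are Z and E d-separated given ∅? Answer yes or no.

Bayes-Ball from Z | ∅ reaches {H,Q,T}.
E ∉ reach(Z|∅) ⇒ Z ⊥ E | ∅.

Yes — Z ⊥ E | ∅.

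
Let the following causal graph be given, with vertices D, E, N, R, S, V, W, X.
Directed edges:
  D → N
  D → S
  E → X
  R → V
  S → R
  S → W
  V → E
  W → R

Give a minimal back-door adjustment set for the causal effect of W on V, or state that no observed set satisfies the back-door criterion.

W→V: minimal back-door set {S}.

desc(W)\{W}={E,R,V,X}; candidates ⊆ {D,N,S}.
size 0: {}; under {} W still reaches {D,E,N,R,S,V,X} ∋ V.
{S}: W⊥V given {S} in G with W→· removed — back-door holds.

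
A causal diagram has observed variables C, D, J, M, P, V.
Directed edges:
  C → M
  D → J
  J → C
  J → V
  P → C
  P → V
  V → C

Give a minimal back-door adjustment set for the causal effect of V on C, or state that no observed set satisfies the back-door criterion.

desc(V)\{V}={C,M}; candidates ⊆ {D,J,P}.
size 0: {}; under {} V still reaches {C,D,J,M,P} ∋ C.
size 1: {D}, {J}, {P}; under {D} V still reaches {C,J,M,P} ∋ C.
{J,P}: V⊥C given {J,P} in G with V→· removed — back-door holds.

V→C: minimal back-door set {J, P}.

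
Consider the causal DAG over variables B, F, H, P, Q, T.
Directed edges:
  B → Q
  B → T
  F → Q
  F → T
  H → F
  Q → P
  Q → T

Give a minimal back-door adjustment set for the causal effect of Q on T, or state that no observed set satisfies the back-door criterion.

Q→T: minimal back-door set {B, F}.

desc(Q)\{Q}={P,T}; candidates ⊆ {B,F,H}.
size 0: {}; under {} Q still reaches {B,F,H,T} ∋ T.
size 1: {B}, {F}, {H}; under {B} Q still reaches {F,H,T} ∋ T.
{B,F}: Q⊥T given {B,F} in G with Q→· removed — back-door holds.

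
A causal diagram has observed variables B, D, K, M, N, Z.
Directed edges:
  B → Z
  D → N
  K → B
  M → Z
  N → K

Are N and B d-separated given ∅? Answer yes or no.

Bayes-Ball from N | ∅ reaches {B,D,K,Z}.
B ∈ reach(N|∅) ⇒ N ⊥̸ B | ∅.

No — N and B are d-connected given ∅.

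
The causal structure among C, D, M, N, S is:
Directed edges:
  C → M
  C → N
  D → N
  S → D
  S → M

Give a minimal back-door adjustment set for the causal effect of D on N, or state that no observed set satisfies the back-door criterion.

desc(D)\{D}={N}; candidates ⊆ {C,M,S}.
∅: D⊥N given ∅ in G with D→· removed — back-door holds.

D→N: minimal back-door set ∅.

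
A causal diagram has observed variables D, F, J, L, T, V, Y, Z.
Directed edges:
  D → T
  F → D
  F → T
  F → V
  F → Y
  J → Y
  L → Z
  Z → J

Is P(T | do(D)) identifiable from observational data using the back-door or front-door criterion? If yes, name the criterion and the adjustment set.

P(T|do(D)): backdoor, adjust for {F}.

desc(D)\{D}={T}; candidates ⊆ {F,J,L,V,Y,Z}.
size 0: {}; under {} D still reaches {F,T,V,Y} ∋ T.
{F}: D⊥T given {F} in G with D→· removed — back-door holds.
P(T|do(D)) = Σ_{F} P(T|D,F)·P(F).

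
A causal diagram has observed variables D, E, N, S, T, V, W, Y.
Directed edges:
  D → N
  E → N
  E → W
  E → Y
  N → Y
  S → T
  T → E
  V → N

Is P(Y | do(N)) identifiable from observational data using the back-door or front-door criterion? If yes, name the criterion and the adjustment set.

P(Y|do(N)): backdoor, adjust for {E}.

desc(N)\{N}={Y}; candidates ⊆ {D,E,S,T,V,W}.
size 0: {}; under {} N still reaches {D,E,S,T,V,W,Y} ∋ Y.
{E}: N⊥Y given {E} in G with N→· removed — back-door holds.
P(Y|do(N)) = Σ_{E} P(Y|N,E)·P(E).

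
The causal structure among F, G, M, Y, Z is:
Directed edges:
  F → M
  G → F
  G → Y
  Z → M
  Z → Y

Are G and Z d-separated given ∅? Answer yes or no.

Bayes-Ball from G | ∅ reaches {F,M,Y}.
Z ∉ reach(G|∅) ⇒ G ⊥ Z | ∅.

Yes — G ⊥ Z | ∅.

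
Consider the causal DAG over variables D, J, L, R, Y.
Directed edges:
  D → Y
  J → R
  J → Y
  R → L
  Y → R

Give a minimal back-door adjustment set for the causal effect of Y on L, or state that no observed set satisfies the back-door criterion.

Y→L: minimal back-door set {J}.

desc(Y)\{Y}={L,R}; candidates ⊆ {D,J}.
size 0: {}; under {} Y still reaches {D,J,L,R} ∋ L.
{J}: Y⊥L given {J} in G with Y→· removed — back-door holds.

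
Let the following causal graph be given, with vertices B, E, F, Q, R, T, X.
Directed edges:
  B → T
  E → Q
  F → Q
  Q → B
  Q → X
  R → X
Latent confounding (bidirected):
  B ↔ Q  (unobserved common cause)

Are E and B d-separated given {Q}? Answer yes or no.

No — E and B are d-connected given {Q}.

Bayes-Ball from E | {Q} reaches {B,F,T}.
B ∈ reach(E|{Q}) ⇒ E ⊥̸ B | {Q}.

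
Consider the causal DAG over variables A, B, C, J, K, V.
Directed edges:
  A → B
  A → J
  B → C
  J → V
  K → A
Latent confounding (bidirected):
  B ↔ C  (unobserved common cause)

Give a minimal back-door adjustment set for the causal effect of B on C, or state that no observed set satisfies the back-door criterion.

B→C: no observed back-door set.

desc(B)\{B}={C}; candidates ⊆ {A,J,K,V}.
B↔C: latent back-door arc(s) into B.
size 0: {}; under {} B still reaches {A,C,J,K,V} ∋ C.
size 1: {A}, {J}, {K} …(+1); under {A} B still reaches {C} ∋ C.
size 2: {A,J}, {A,K}, {A,V} …(+3); under {A,J} B still reaches {C} ∋ C.
B↔C cannot be blocked by any observed set — no back-door set.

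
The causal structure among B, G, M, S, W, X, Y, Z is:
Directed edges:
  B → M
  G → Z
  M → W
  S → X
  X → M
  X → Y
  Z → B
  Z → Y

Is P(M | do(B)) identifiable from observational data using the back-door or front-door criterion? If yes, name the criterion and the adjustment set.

P(M|do(B)): backdoor, adjust for ∅.

desc(B)\{B}={M,W}; candidates ⊆ {G,S,X,Y,Z}.
∅: B⊥M given ∅ in G with B→· removed — back-door holds.
P(M|do(B)) = P(M|B) — no adjustment needed.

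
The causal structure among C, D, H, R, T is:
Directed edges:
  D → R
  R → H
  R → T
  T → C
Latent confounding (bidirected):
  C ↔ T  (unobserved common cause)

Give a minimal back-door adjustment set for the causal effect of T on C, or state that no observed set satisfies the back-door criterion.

T→C: no observed back-door set.

desc(T)\{T}={C}; candidates ⊆ {D,H,R}.
T↔C: latent back-door arc(s) into T.
size 0: {}; under {} T still reaches {C,D,H,R} ∋ C.
size 1: {D}, {H}, {R}; under {D} T still reaches {C,H,R} ∋ C.
size 2: {D,H}, {D,R}, {H,R}; under {D,H} T still reaches {C,R} ∋ C.
T↔C cannot be blocked by any observed set — no back-door set.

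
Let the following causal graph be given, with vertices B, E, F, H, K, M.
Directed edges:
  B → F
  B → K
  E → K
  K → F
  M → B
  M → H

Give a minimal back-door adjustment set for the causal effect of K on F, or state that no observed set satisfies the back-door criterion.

desc(K)\{K}={F}; candidates ⊆ {B,E,H,M}.
size 0: {}; under {} K still reaches {B,E,F,H,M} ∋ F.
{B}: K⊥F given {B} in G with K→· removed — back-door holds.

K→F: minimal back-door set {B}.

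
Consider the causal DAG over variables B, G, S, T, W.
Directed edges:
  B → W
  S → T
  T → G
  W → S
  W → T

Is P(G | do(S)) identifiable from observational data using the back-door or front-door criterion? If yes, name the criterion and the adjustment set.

desc(S)\{S}={G,T}; candidates ⊆ {B,W}.
size 0: {}; under {} S still reaches {B,G,T,W} ∋ G.
{W}: S⊥G given {W} in G with S→· removed — back-door holds.
P(G|do(S)) = Σ_{W} P(G|S,W)·P(W).

P(G|do(S)): backdoor, adjust for {W}.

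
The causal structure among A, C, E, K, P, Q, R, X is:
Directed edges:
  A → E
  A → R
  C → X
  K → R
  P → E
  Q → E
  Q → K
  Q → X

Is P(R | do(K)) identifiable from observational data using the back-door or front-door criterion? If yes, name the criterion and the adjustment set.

desc(K)\{K}={R}; candidates ⊆ {A,C,E,P,Q,X}.
∅: K⊥R given ∅ in G with K→· removed — back-door holds.
P(R|do(K)) = P(R|K) — no adjustment needed.

P(R|do(K)): backdoor, adjust for ∅.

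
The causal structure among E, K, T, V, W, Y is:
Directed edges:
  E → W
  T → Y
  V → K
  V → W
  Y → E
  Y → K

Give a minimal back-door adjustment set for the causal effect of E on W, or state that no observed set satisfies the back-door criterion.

desc(E)\{E}={W}; candidates ⊆ {K,T,V,Y}.
∅: E⊥W given ∅ in G with E→· removed — back-door holds.

E→W: minimal back-door set ∅.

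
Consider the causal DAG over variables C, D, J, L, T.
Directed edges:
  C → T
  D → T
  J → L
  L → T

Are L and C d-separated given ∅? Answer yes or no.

Yes — L ⊥ C | ∅.

Bayes-Ball from L | ∅ reaches {J,T}.
C ∉ reach(L|∅) ⇒ L ⊥ C | ∅.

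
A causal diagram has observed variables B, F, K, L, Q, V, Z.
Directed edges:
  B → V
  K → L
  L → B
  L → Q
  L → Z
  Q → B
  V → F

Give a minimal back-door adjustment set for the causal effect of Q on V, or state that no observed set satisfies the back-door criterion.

Q→V: minimal back-door set {L}.

desc(Q)\{Q}={B,F,V}; candidates ⊆ {K,L,Z}.
size 0: {}; under {} Q still reaches {B,F,K,L,V,Z} ∋ V.
{L}: Q⊥V given {L} in G with Q→· removed — back-door holds.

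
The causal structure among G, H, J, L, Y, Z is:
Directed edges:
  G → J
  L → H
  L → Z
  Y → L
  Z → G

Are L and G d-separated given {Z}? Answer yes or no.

Bayes-Ball from L | {Z} reaches {H,Y}.
G ∉ reach(L|{Z}) ⇒ L ⊥ G | {Z}.

Yes — L ⊥ G | {Z}.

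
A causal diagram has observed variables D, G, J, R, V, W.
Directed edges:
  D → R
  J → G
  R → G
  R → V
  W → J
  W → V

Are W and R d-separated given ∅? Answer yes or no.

Yes — W ⊥ R | ∅.

Bayes-Ball from W | ∅ reaches {G,J,V}.
R ∉ reach(W|∅) ⇒ W ⊥ R | ∅.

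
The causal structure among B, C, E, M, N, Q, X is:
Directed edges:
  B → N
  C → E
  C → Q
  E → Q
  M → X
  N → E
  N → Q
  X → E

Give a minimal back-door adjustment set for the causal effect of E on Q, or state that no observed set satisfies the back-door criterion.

E→Q: minimal back-door set {C, N}.

desc(E)\{E}={Q}; candidates ⊆ {B,C,M,N,X}.
size 0: {}; under {} E still reaches {B,C,M,N,Q,X} ∋ Q.
size 1: {B}, {C}, {M} …(+2); under {B} E still reaches {C,M,N,Q,X} ∋ Q.
{C,N}: E⊥Q given {C,N} in G with E→· removed — back-door holds.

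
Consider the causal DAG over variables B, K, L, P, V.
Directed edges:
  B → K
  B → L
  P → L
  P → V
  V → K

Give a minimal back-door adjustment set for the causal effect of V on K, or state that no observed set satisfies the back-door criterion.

desc(V)\{V}={K}; candidates ⊆ {B,L,P}.
∅: V⊥K given ∅ in G with V→· removed — back-door holds.

V→K: minimal back-door set ∅.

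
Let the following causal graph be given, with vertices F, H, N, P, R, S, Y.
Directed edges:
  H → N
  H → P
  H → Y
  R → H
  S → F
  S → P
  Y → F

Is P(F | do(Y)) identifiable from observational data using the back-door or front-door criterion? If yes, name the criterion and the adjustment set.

P(F|do(Y)): backdoor, adjust for ∅.

desc(Y)\{Y}={F}; candidates ⊆ {H,N,P,R,S}.
∅: Y⊥F given ∅ in G with Y→· removed — back-door holds.
P(F|do(Y)) = P(F|Y) — no adjustment needed.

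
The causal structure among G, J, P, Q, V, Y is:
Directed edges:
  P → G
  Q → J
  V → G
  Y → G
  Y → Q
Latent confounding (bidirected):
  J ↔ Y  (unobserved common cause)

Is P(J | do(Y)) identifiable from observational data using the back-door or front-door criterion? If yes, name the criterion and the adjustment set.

P(J|do(Y)): frontdoor, adjust for {Q}.

desc(Y)\{Y}={G,J,Q}; candidates ⊆ {P,V}.
Y↔J: latent back-door arc(s) into Y.
size 0: {}; under {} Y still reaches {J} ∋ J.
size 1: {P}, {V}; under {P} Y still reaches {J} ∋ J.
size 2: {P,V}; under {P,V} Y still reaches {J} ∋ J.
Y↔J cannot be blocked by any observed set — no back-door set.
{Q}: (i) intercepts every directed Y→J path; (ii) no back-door Y→{Q}; (iii) {Y} blocks every back-door {Q}→J. Front-door holds.
P(J|do(Y)) = Σ_{Q} P(Q|Y) Σ_{Y'} P(J|Q,Y')P(Y').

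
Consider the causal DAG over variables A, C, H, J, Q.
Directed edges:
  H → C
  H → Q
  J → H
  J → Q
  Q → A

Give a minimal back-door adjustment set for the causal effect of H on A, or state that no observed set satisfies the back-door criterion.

H→A: minimal back-door set {J}.

desc(H)\{H}={A,C,Q}; candidates ⊆ {J}.
size 0: {}; under {} H still reaches {A,J,Q} ∋ A.
{J}: H⊥A given {J} in G with H→· removed — back-door holds.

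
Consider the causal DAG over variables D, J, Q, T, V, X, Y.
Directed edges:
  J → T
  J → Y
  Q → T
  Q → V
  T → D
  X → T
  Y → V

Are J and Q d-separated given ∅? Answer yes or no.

Bayes-Ball from J | ∅ reaches {D,T,V,Y}.
Q ∉ reach(J|∅) ⇒ J ⊥ Q | ∅.

Yes — J ⊥ Q | ∅.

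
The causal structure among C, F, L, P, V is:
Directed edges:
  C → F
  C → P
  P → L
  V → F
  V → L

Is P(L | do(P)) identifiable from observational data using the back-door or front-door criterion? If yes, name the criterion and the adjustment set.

P(L|do(P)): backdoor, adjust for ∅.

desc(P)\{P}={L}; candidates ⊆ {C,F,V}.
∅: P⊥L given ∅ in G with P→· removed — back-door holds.
P(L|do(P)) = P(L|P) — no adjustment needed.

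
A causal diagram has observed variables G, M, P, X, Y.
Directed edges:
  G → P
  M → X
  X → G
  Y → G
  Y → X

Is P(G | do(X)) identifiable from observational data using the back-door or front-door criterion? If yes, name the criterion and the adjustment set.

P(G|do(X)): backdoor, adjust for {Y}.

desc(X)\{X}={G,P}; candidates ⊆ {M,Y}.
size 0: {}; under {} X still reaches {G,M,P,Y} ∋ G.
{Y}: X⊥G given {Y} in G with X→· removed — back-door holds.
P(G|do(X)) = Σ_{Y} P(G|X,Y)·P(Y).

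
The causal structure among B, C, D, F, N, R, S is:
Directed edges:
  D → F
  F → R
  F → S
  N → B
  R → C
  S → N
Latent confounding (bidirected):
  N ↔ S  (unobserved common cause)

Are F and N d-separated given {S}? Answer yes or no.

No — F and N are d-connected given {S}.

Bayes-Ball from F | {S} reaches {B,C,D,N,R}.
N ∈ reach(F|{S}) ⇒ F ⊥̸ N | {S}.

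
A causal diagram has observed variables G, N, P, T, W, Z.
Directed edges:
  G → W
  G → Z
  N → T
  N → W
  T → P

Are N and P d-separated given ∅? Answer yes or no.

Bayes-Ball from N | ∅ reaches {P,T,W}.
P ∈ reach(N|∅) ⇒ N ⊥̸ P | ∅.

No — N and P are d-connected given ∅.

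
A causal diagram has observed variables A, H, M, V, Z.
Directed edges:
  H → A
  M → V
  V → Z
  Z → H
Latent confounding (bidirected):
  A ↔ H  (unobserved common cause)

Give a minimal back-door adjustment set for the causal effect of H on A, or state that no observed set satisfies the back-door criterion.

H→A: no observed back-door set.

desc(H)\{H}={A}; candidates ⊆ {M,V,Z}.
H↔A: latent back-door arc(s) into H.
size 0: {}; under {} H still reaches {A,M,V,Z} ∋ A.
size 1: {M}, {V}, {Z}; under {M} H still reaches {A,V,Z} ∋ A.
size 2: {M,V}, {M,Z}, {V,Z}; under {M,V} H still reaches {A,Z} ∋ A.
H↔A cannot be blocked by any observed set — no back-door set.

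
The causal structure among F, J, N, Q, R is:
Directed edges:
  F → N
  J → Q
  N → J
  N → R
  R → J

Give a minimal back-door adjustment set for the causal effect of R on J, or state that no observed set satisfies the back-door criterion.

desc(R)\{R}={J,Q}; candidates ⊆ {F,N}.
size 0: {}; under {} R still reaches {F,J,N,Q} ∋ J.
{N}: R⊥J given {N} in G with R→· removed — back-door holds.

R→J: minimal back-door set {N}.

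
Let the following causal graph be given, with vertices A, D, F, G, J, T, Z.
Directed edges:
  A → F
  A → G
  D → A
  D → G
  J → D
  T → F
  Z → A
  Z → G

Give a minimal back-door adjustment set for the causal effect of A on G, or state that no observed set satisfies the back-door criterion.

desc(A)\{A}={F,G}; candidates ⊆ {D,J,T,Z}.
size 0: {}; under {} A still reaches {D,G,J,Z} ∋ G.
size 1: {D}, {J}, {T} …(+1); under {D} A still reaches {G,Z} ∋ G.
{D,Z}: A⊥G given {D,Z} in G with A→· removed — back-door holds.

A→G: minimal back-door set {D, Z}.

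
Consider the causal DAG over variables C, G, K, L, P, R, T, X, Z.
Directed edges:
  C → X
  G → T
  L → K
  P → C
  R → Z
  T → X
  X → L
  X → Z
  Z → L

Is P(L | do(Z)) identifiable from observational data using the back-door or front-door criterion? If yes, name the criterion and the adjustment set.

desc(Z)\{Z}={K,L}; candidates ⊆ {C,G,P,R,T,X}.
size 0: {}; under {} Z still reaches {C,G,K,L,P,R,T,X} ∋ L.
{X}: Z⊥L given {X} in G with Z→· removed — back-door holds.
P(L|do(Z)) = Σ_{X} P(L|Z,X)·P(X).

P(L|do(Z)): backdoor, adjust for {X}.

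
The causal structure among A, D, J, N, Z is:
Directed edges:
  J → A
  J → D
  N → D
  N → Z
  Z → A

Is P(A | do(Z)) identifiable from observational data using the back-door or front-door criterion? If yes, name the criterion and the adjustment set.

desc(Z)\{Z}={A}; candidates ⊆ {D,J,N}.
∅: Z⊥A given ∅ in G with Z→· removed — back-door holds.
P(A|do(Z)) = P(A|Z) — no adjustment needed.

P(A|do(Z)): backdoor, adjust for ∅.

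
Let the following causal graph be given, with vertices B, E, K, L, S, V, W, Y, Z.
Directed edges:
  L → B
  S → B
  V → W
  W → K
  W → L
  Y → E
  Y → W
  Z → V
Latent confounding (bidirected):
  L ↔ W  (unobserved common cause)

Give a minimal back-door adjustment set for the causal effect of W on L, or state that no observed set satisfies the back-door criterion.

desc(W)\{W}={B,K,L}; candidates ⊆ {E,S,V,Y,Z}.
W↔L: latent back-door arc(s) into W.
size 0: {}; under {} W still reaches {B,E,L,V,Y,Z} ∋ L.
size 1: {E}, {S}, {V} …(+2); under {E} W still reaches {B,L,V,Y,Z} ∋ L.
size 2: {E,S}, {E,V}, {E,Y} …(+7); under {E,S} W still reaches {B,L,V,Y,Z} ∋ L.
W↔L cannot be blocked by any observed set — no back-door set.

W→L: no observed back-door set.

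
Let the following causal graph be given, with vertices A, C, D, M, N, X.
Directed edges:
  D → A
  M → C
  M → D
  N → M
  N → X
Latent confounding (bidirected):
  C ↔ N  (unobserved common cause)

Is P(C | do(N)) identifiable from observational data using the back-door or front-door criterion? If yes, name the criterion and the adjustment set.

desc(N)\{N}={A,C,D,M,X}; candidates ⊆ {—}.
N↔C: latent back-door arc(s) into N.
size 0: {}; under {} N still reaches {C} ∋ C.
N↔C cannot be blocked by any observed set — no back-door set.
{M}: (i) intercepts every directed N→C path; (ii) no back-door N→{M}; (iii) {N} blocks every back-door {M}→C. Front-door holds.
P(C|do(N)) = Σ_{M} P(M|N) Σ_{N'} P(C|M,N')P(N').

P(C|do(N)): frontdoor, adjust for {M}.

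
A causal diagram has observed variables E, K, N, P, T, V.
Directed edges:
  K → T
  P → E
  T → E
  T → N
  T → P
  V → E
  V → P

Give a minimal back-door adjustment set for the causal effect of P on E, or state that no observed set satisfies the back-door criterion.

P→E: minimal back-door set {T, V}.

desc(P)\{P}={E}; candidates ⊆ {K,N,T,V}.
size 0: {}; under {} P still reaches {E,K,N,T,V} ∋ E.
size 1: {K}, {N}, {T} …(+1); under {K} P still reaches {E,N,T,V} ∋ E.
{T,V}: P⊥E given {T,V} in G with P→· removed — back-door holds.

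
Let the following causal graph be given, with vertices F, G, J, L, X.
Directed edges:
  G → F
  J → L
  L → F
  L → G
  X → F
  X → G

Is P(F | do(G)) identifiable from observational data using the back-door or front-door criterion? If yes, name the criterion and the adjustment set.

P(F|do(G)): backdoor, adjust for {L, X}.

desc(G)\{G}={F}; candidates ⊆ {J,L,X}.
size 0: {}; under {} G still reaches {F,J,L,X} ∋ F.
size 1: {J}, {L}, {X}; under {J} G still reaches {F,L,X} ∋ F.
{L,X}: G⊥F given {L,X} in G with G→· removed — back-door holds.
P(F|do(G)) = Σ_{L,X} P(F|G,L,X)·P(L,X).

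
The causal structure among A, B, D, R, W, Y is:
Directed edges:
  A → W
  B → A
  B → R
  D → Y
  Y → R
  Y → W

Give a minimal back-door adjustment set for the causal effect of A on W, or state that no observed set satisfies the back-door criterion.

desc(A)\{A}={W}; candidates ⊆ {B,D,R,Y}.
∅: A⊥W given ∅ in G with A→· removed — back-door holds.

A→W: minimal back-door set ∅.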